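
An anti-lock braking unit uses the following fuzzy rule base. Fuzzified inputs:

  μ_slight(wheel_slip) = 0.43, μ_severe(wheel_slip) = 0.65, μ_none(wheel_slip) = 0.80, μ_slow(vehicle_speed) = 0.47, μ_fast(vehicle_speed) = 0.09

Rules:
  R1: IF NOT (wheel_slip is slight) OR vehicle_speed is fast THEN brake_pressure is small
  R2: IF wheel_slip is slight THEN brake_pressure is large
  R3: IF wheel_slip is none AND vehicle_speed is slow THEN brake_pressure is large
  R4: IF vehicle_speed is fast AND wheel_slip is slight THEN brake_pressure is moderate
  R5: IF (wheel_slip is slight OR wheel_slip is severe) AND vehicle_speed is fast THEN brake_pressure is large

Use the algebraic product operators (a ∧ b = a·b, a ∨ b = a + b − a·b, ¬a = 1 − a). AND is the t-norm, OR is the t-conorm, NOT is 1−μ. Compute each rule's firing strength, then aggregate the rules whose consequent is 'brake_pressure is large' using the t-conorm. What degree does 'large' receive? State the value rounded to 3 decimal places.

R1: ¬slight=1−0.43=0.57, fast=0.09; OR[a + b − a·b] → w = 0.6087
R2: slight=0.43 → w = 0.4300
R3: none=0.80, slow=0.47; AND[a·b] → w = 0.3760
R4: fast=0.09, slight=0.43; AND[a·b] → w = 0.0387
R5: (slight=0.43 OR severe=0.65) = 0.8005; AND[a·b] with fast=0.09 → w = 0.0720
Rules with consequent 'large': {R2, R3, R5} → strengths 0.4300, 0.3760, 0.0720
Aggregate via t-conorm [a + b − a·b]: 0.6699

0.670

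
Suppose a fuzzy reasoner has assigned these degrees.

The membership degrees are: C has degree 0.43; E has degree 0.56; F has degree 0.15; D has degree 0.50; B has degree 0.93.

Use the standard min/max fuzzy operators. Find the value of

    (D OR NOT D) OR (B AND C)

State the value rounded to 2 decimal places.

NOT D = 1 − 0.50 = 0.50
D OR NOT D = max(a, b) on (0.50, 0.50) = 0.50
B AND C = min(a, b) on (0.93, 0.43) = 0.43
(D OR NOT D) OR (B AND C) = max(a, b) on (0.50, 0.43) = 0.50

0.50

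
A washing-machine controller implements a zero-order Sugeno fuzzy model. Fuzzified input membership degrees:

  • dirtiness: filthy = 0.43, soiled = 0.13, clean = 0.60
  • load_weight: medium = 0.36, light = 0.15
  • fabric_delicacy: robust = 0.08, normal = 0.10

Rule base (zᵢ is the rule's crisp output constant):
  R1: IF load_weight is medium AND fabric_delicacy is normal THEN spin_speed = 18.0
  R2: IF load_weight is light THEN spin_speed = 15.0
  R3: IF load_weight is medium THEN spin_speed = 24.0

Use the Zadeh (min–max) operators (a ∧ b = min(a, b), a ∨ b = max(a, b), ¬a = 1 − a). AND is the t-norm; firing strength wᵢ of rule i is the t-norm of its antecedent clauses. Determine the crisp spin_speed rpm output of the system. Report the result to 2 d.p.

R1 (z=18.0): medium=0.36, normal=0.10; AND[min(a, b)] → w = 0.10
R2 (z=15.0): light=0.15 → w = 0.15
R3 (z=24.0): medium=0.36 → w = 0.36
Weighted average = (0.10·18.0 + 0.15·15.0 + 0.36·24.0) / (0.10 + 0.15 + 0.36)
  = 12.6900 / 0.6100 = 20.80

20.80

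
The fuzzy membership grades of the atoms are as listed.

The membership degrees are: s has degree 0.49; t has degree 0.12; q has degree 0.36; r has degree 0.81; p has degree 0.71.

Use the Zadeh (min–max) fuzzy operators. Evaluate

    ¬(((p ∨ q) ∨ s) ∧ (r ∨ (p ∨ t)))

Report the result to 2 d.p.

p ∨ q = max(a, b) on (0.71, 0.36) = 0.71
(p ∨ q) ∨ s = max(a, b) on (0.71, 0.49) = 0.71
p ∨ t = max(a, b) on (0.71, 0.12) = 0.71
r ∨ (p ∨ t) = max(a, b) on (0.81, 0.71) = 0.81
((p ∨ q) ∨ s) ∧ (r ∨ (p ∨ t)) = min(a, b) on (0.71, 0.81) = 0.71
¬(((p ∨ q) ∨ s) ∧ (r ∨ (p ∨ t))) = 1 − 0.71 = 0.29

0.29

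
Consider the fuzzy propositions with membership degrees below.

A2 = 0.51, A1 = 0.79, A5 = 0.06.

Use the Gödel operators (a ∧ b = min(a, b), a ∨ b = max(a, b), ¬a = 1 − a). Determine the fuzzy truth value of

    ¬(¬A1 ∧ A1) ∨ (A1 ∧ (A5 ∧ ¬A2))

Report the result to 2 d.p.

¬A1 = 1 − 0.79 = 0.21
¬A1 ∧ A1 = min(a, b) on (0.21, 0.79) = 0.21
¬(¬A1 ∧ A1) = 1 − 0.21 = 0.79
¬A2 = 1 − 0.51 = 0.49
A5 ∧ ¬A2 = min(a, b) on (0.06, 0.49) = 0.06
A1 ∧ (A5 ∧ ¬A2) = min(a, b) on (0.79, 0.06) = 0.06
¬(¬A1 ∧ A1) ∨ (A1 ∧ (A5 ∧ ¬A2)) = max(a, b) on (0.79, 0.06) = 0.79

0.79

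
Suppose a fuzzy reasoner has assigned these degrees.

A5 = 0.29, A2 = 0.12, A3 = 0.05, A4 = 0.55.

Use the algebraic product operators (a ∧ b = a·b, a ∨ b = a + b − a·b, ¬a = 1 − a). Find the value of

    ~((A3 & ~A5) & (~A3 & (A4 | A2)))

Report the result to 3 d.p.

~A5 = 1 − 0.2900 = 0.7100
A3 & ~A5 = a·b on (0.0500, 0.7100) = 0.0355
~A3 = 1 − 0.0500 = 0.9500
A4 | A2 = a + b − a·b on (0.5500, 0.1200) = 0.6040
~A3 & (A4 | A2) = a·b on (0.9500, 0.6040) = 0.5738
(A3 & ~A5) & (~A3 & (A4 | A2)) = a·b on (0.0355, 0.5738) = 0.0204
~((A3 & ~A5) & (~A3 & (A4 | A2))) = 1 − 0.0204 = 0.9796

0.980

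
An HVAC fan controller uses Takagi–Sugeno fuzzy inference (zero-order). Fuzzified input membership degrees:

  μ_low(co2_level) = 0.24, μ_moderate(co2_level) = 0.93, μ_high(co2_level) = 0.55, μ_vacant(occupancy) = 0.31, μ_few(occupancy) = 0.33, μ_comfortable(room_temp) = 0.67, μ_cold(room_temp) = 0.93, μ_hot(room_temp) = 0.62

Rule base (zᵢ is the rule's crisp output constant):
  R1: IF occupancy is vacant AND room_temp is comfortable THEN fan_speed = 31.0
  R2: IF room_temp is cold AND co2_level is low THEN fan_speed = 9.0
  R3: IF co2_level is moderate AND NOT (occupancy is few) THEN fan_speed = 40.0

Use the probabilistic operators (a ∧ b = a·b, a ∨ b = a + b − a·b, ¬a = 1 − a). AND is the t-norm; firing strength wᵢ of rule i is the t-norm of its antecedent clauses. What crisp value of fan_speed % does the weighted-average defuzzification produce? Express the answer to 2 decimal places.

R1 (z=31.0): vacant=0.31, comfortable=0.67; AND[a·b] → w = 0.2077
R2 (z=9.0): cold=0.93, low=0.24; AND[a·b] → w = 0.2232
R3 (z=40.0): moderate=0.93, ¬few=1−0.33=0.67; AND[a·b] → w = 0.6231
Weighted average = (0.2077·31.0 + 0.2232·9.0 + 0.6231·40.0) / (0.2077 + 0.2232 + 0.6231)
  = 33.3715 / 1.0540 = 31.66

31.66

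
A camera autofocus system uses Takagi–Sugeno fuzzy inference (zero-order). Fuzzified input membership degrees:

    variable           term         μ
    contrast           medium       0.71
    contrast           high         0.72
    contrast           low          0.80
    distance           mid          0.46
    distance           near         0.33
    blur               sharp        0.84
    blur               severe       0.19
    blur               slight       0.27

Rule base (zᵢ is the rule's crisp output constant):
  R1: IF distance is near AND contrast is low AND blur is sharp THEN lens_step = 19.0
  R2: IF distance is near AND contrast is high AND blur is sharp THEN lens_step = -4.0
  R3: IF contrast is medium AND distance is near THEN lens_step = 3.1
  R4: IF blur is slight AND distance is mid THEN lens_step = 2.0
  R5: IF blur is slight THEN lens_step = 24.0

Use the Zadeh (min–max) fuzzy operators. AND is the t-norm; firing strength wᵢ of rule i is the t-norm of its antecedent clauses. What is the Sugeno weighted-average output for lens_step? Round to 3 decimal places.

R1 (z=19.0): near=0.33, low=0.80, sharp=0.84; AND[min(a, b)] → w = 0.33
R2 (z=-4.0): near=0.33, high=0.72, sharp=0.84; AND[min(a, b)] → w = 0.33
R3 (z=3.1): medium=0.71, near=0.33; AND[min(a, b)] → w = 0.33
R4 (z=2.0): slight=0.27, mid=0.46; AND[min(a, b)] → w = 0.27
R5 (z=24.0): slight=0.27 → w = 0.27
Weighted average = (0.33·19.0 + 0.33·-4.0 + 0.33·3.1 + 0.27·2.0 + 0.27·24.0) / (0.33 + 0.33 + 0.33 + 0.27 + 0.27)
  = 12.9930 / 1.5300 = 8.492

8.492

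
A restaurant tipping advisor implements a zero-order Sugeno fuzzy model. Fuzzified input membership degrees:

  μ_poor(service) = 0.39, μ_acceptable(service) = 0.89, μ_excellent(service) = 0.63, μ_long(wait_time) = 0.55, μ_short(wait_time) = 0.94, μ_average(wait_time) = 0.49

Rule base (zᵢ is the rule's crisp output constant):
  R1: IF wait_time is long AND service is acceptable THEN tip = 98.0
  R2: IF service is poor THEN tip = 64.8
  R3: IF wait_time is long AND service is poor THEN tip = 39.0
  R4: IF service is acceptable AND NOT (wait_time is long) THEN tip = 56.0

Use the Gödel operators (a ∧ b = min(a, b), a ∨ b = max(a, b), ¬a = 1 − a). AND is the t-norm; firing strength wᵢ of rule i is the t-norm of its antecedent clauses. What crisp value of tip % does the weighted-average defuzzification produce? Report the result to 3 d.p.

R1 (z=98.0): long=0.55, acceptable=0.89; AND[min(a, b)] → w = 0.55
R2 (z=64.8): poor=0.39 → w = 0.39
R3 (z=39.0): long=0.55, poor=0.39; AND[min(a, b)] → w = 0.39
R4 (z=56.0): acceptable=0.89, ¬long=1−0.55=0.45; AND[min(a, b)] → w = 0.45
Weighted average = (0.55·98.0 + 0.39·64.8 + 0.39·39.0 + 0.45·56.0) / (0.55 + 0.39 + 0.39 + 0.45)
  = 119.5820 / 1.7800 = 67.181

67.181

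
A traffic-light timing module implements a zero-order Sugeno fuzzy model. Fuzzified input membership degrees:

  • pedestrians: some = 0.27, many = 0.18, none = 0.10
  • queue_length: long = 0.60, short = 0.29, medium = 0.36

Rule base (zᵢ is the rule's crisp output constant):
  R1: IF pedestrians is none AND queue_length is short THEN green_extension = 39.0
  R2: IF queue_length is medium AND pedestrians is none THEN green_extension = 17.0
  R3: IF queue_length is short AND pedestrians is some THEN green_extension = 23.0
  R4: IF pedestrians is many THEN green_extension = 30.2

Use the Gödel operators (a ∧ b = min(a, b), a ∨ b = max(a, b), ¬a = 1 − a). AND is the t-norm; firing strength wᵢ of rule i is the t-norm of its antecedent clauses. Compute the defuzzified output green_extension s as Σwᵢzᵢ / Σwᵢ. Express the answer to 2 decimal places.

R1 (z=39.0): none=0.10, short=0.29; AND[min(a, b)] → w = 0.10
R2 (z=17.0): medium=0.36, none=0.10; AND[min(a, b)] → w = 0.10
R3 (z=23.0): short=0.29, some=0.27; AND[min(a, b)] → w = 0.27
R4 (z=30.2): many=0.18 → w = 0.18
Weighted average = (0.10·39.0 + 0.10·17.0 + 0.27·23.0 + 0.18·30.2) / (0.10 + 0.10 + 0.27 + 0.18)
  = 17.2460 / 0.6500 = 26.53

26.53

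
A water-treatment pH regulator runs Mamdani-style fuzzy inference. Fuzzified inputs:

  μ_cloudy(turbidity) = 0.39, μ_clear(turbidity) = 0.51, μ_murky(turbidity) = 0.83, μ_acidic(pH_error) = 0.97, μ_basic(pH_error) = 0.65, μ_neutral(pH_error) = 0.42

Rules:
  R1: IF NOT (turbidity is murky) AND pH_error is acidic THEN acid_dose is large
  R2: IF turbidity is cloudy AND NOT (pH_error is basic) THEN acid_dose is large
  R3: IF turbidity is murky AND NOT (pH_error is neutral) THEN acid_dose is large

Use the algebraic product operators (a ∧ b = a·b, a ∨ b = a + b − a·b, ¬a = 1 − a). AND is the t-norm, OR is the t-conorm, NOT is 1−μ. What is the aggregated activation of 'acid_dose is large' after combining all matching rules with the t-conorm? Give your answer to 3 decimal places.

R1: ¬murky=1−0.83=0.17, acidic=0.97; AND[a·b] → w = 0.1649
R2: cloudy=0.39, ¬basic=1−0.65=0.35; AND[a·b] → w = 0.1365
R3: murky=0.83, ¬neutral=1−0.42=0.58; AND[a·b] → w = 0.4814
Rules with consequent 'large': {R1, R2, R3} → strengths 0.1649, 0.1365, 0.4814
Aggregate via t-conorm [a + b − a·b]: 0.6260

0.626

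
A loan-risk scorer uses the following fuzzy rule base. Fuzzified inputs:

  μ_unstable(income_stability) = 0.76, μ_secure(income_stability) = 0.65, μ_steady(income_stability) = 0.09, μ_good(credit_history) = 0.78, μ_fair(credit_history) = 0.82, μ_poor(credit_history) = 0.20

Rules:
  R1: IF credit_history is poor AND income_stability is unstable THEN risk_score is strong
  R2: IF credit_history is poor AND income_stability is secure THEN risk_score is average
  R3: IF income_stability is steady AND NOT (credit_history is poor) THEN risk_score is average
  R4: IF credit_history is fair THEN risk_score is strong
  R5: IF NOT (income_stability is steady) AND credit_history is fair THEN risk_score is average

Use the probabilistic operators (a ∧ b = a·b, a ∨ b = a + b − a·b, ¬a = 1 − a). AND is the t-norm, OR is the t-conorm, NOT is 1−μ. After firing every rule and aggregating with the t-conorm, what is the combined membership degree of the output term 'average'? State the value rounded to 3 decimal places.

0.795

R1: poor=0.20, unstable=0.76; AND[a·b] → w = 0.1520
R2: poor=0.20, secure=0.65; AND[a·b] → w = 0.1300
R3: steady=0.09, ¬poor=1−0.20=0.80; AND[a·b] → w = 0.0720
R4: fair=0.82 → w = 0.8200
R5: ¬steady=1−0.09=0.91, fair=0.82; AND[a·b] → w = 0.7462
Rules with consequent 'average': {R2, R3, R5} → strengths 0.1300, 0.0720, 0.7462
Aggregate via t-conorm [a + b − a·b]: 0.7951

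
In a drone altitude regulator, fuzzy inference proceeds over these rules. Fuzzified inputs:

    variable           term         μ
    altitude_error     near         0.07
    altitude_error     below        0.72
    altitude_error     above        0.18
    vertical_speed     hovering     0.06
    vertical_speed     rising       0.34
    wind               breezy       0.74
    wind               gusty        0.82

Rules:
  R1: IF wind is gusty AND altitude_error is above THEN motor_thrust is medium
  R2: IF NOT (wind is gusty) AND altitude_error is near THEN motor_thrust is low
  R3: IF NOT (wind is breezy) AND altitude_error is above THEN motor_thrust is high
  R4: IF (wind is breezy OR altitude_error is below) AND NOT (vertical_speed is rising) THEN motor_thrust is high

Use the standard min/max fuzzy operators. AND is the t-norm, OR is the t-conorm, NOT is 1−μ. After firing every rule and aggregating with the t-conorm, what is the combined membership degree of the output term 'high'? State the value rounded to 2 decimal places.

0.66

R1: gusty=0.82, above=0.18; AND[min(a, b)] → w = 0.18
R2: ¬gusty=1−0.82=0.18, near=0.07; AND[min(a, b)] → w = 0.07
R3: ¬breezy=1−0.74=0.26, above=0.18; AND[min(a, b)] → w = 0.18
R4: (breezy=0.74 OR below=0.72) = 0.74; AND[min(a, b)] with ¬rising=1−0.34=0.66 → w = 0.66
Rules with consequent 'high': {R3, R4} → strengths 0.18, 0.66
Aggregate via t-conorm [max(a, b)]: 0.66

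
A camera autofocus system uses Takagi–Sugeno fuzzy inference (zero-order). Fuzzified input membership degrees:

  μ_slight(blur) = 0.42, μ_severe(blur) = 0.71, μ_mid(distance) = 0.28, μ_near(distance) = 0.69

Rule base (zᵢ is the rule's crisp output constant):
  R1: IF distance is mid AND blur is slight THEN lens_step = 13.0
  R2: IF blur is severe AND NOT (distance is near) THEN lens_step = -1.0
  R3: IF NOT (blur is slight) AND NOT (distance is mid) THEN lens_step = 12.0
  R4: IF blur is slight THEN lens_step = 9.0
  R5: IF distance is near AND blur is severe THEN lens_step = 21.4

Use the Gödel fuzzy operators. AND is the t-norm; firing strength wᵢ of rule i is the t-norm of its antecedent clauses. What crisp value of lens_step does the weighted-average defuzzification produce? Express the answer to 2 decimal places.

12.65

R1 (z=13.0): mid=0.28, slight=0.42; AND[min(a, b)] → w = 0.28
R2 (z=-1.0): severe=0.71, ¬near=1−0.69=0.31; AND[min(a, b)] → w = 0.31
R3 (z=12.0): ¬slight=1−0.42=0.58, ¬mid=1−0.28=0.72; AND[min(a, b)] → w = 0.58
R4 (z=9.0): slight=0.42 → w = 0.42
R5 (z=21.4): near=0.69, severe=0.71; AND[min(a, b)] → w = 0.69
Weighted average = (0.28·13.0 + 0.31·-1.0 + 0.58·12.0 + 0.42·9.0 + 0.69·21.4) / (0.28 + 0.31 + 0.58 + 0.42 + 0.69)
  = 28.8360 / 2.2800 = 12.65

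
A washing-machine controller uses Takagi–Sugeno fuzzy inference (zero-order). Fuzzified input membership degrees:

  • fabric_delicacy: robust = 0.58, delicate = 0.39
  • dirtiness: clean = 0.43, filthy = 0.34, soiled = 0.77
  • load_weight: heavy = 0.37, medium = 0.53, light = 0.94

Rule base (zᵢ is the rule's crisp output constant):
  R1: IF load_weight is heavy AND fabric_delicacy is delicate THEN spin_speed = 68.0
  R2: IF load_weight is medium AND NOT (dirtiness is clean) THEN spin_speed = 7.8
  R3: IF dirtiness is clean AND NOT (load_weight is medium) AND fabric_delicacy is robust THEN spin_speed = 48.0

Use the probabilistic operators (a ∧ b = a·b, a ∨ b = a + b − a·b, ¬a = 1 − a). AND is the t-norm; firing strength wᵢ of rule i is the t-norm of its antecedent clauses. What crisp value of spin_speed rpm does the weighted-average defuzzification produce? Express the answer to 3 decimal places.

31.573

R1 (z=68.0): heavy=0.37, delicate=0.39; AND[a·b] → w = 0.1443
R2 (z=7.8): medium=0.53, ¬clean=1−0.43=0.57; AND[a·b] → w = 0.3021
R3 (z=48.0): clean=0.43, ¬medium=1−0.53=0.47, robust=0.58; AND[a·b] → w = 0.1172
Weighted average = (0.1443·68.0 + 0.3021·7.8 + 0.1172·48.0) / (0.1443 + 0.3021 + 0.1172)
  = 17.7952 / 0.5636 = 31.573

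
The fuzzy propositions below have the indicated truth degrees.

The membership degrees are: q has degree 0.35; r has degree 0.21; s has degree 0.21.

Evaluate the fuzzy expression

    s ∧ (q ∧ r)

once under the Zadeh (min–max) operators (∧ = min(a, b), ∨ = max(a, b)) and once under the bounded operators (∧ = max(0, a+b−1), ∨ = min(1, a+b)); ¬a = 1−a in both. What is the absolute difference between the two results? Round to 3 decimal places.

0.210

Under Zadeh (min–max):
  q ∧ r = min(a, b) on (0.35, 0.21) = 0.21
  s ∧ (q ∧ r) = min(a, b) on (0.21, 0.21) = 0.21
  → value = 0.2100
Under bounded:
  q ∧ r = max(0, a+b−1) on (0.35, 0.21) = 0.00
  s ∧ (q ∧ r) = max(0, a+b−1) on (0.21, 0.00) = 0.00
  → value = 0.0000
|0.2100 − 0.0000| = 0.210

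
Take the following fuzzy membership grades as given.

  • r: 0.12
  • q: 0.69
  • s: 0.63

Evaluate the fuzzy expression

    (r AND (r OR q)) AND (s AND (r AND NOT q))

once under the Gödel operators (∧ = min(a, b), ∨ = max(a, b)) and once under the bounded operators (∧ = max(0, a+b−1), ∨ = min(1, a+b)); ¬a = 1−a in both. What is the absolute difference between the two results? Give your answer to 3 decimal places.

Under Gödel:
  r OR q = max(a, b) on (0.12, 0.69) = 0.69
  r AND (r OR q) = min(a, b) on (0.12, 0.69) = 0.12
  NOT q = 1 − 0.69 = 0.31
  r AND NOT q = min(a, b) on (0.12, 0.31) = 0.12
  s AND (r AND NOT q) = min(a, b) on (0.63, 0.12) = 0.12
  (r AND (r OR q)) AND (s AND (r AND NOT q)) = min(a, b) on (0.12, 0.12) = 0.12
  → value = 0.1200
Under bounded:
  r OR q = min(1, a+b) on (0.12, 0.69) = 0.81
  r AND (r OR q) = max(0, a+b−1) on (0.12, 0.81) = 0.00
  NOT q = 1 − 0.69 = 0.31
  r AND NOT q = max(0, a+b−1) on (0.12, 0.31) = 0.00
  s AND (r AND NOT q) = max(0, a+b−1) on (0.63, 0.00) = 0.00
  (r AND (r OR q)) AND (s AND (r AND NOT q)) = max(0, a+b−1) on (0.00, 0.00) = 0.00
  → value = 0.0000
|0.1200 − 0.0000| = 0.120

0.120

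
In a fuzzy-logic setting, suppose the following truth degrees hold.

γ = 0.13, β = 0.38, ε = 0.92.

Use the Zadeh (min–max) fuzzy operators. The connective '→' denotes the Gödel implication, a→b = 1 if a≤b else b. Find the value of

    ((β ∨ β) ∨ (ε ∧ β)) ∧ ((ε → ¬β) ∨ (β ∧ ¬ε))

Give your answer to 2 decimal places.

0.38

β ∨ β = max(a, b) on (0.38, 0.38) = 0.38
ε ∧ β = min(a, b) on (0.92, 0.38) = 0.38
(β ∨ β) ∨ (ε ∧ β) = max(a, b) on (0.38, 0.38) = 0.38
¬β = 1 − 0.38 = 0.62
ε → ¬β  [Gödel: 1 if a≤b else b] with a=0.92, b=0.62 → 0.62
¬ε = 1 − 0.92 = 0.08
β ∧ ¬ε = min(a, b) on (0.38, 0.08) = 0.08
(ε → ¬β) ∨ (β ∧ ¬ε) = max(a, b) on (0.62, 0.08) = 0.62
((β ∨ β) ∨ (ε ∧ β)) ∧ ((ε → ¬β) ∨ (β ∧ ¬ε)) = min(a, b) on (0.38, 0.62) = 0.38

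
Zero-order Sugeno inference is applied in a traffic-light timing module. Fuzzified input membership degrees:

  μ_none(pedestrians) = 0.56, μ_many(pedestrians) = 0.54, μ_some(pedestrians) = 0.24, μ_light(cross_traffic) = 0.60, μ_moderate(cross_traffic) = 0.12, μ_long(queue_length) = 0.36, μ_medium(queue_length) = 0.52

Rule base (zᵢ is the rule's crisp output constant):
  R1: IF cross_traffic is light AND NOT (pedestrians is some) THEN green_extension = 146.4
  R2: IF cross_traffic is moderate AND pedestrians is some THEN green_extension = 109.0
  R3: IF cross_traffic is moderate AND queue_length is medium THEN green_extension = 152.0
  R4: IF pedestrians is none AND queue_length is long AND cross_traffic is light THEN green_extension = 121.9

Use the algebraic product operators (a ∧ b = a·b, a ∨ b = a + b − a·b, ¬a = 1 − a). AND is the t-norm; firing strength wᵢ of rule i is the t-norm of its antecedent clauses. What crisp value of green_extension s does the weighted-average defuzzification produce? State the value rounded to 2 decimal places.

140.88

R1 (z=146.4): light=0.60, ¬some=1−0.24=0.76; AND[a·b] → w = 0.4560
R2 (z=109.0): moderate=0.12, some=0.24; AND[a·b] → w = 0.0288
R3 (z=152.0): moderate=0.12, medium=0.52; AND[a·b] → w = 0.0624
R4 (z=121.9): none=0.56, long=0.36, light=0.60; AND[a·b] → w = 0.1210
Weighted average = (0.4560·146.4 + 0.0288·109.0 + 0.0624·152.0 + 0.1210·121.9) / (0.4560 + 0.0288 + 0.0624 + 0.1210)
  = 94.1274 / 0.6682 = 140.88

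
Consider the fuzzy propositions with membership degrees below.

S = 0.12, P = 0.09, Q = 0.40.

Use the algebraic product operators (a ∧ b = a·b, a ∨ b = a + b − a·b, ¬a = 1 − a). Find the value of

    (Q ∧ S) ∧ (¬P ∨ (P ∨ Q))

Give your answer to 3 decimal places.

0.046

Q ∧ S = a·b on (0.4000, 0.1200) = 0.0480
¬P = 1 − 0.0900 = 0.9100
P ∨ Q = a + b − a·b on (0.0900, 0.4000) = 0.4540
¬P ∨ (P ∨ Q) = a + b − a·b on (0.9100, 0.4540) = 0.9509
(Q ∧ S) ∧ (¬P ∨ (P ∨ Q)) = a·b on (0.0480, 0.9509) = 0.0456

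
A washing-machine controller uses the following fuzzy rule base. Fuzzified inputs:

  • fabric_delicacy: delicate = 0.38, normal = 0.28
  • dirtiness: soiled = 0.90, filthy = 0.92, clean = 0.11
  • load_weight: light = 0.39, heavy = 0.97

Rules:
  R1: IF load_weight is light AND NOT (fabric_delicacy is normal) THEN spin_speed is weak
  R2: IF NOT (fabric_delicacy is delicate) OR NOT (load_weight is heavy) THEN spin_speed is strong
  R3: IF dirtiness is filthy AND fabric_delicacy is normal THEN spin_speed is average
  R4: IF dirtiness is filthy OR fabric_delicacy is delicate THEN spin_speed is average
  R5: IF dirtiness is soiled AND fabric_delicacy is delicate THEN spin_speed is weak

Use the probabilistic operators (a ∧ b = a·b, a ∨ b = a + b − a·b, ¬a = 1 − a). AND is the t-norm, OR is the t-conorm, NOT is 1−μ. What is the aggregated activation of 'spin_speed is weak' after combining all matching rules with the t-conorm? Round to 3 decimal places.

0.527

R1: light=0.39, ¬normal=1−0.28=0.72; AND[a·b] → w = 0.2808
R2: ¬delicate=1−0.38=0.62, ¬heavy=1−0.97=0.03; OR[a + b − a·b] → w = 0.6314
R3: filthy=0.92, normal=0.28; AND[a·b] → w = 0.2576
R4: filthy=0.92, delicate=0.38; OR[a + b − a·b] → w = 0.9504
R5: soiled=0.90, delicate=0.38; AND[a·b] → w = 0.3420
Rules with consequent 'weak': {R1, R5} → strengths 0.2808, 0.3420
Aggregate via t-conorm [a + b − a·b]: 0.5268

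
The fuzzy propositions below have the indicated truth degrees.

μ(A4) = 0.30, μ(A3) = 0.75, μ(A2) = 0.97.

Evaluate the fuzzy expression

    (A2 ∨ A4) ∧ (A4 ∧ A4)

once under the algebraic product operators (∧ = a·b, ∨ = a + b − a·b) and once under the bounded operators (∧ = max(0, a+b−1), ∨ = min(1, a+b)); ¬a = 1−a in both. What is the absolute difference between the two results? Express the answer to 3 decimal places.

Under algebraic product:
  A2 ∨ A4 = a + b − a·b on (0.9700, 0.3000) = 0.9790
  A4 ∧ A4 = a·b on (0.3000, 0.3000) = 0.0900
  (A2 ∨ A4) ∧ (A4 ∧ A4) = a·b on (0.9790, 0.0900) = 0.0881
  → value = 0.0881
Under bounded:
  A2 ∨ A4 = min(1, a+b) on (0.97, 0.30) = 1.00
  A4 ∧ A4 = max(0, a+b−1) on (0.30, 0.30) = 0.00
  (A2 ∨ A4) ∧ (A4 ∧ A4) = max(0, a+b−1) on (1.00, 0.00) = 0.00
  → value = 0.0000
|0.0881 − 0.0000| = 0.088

0.088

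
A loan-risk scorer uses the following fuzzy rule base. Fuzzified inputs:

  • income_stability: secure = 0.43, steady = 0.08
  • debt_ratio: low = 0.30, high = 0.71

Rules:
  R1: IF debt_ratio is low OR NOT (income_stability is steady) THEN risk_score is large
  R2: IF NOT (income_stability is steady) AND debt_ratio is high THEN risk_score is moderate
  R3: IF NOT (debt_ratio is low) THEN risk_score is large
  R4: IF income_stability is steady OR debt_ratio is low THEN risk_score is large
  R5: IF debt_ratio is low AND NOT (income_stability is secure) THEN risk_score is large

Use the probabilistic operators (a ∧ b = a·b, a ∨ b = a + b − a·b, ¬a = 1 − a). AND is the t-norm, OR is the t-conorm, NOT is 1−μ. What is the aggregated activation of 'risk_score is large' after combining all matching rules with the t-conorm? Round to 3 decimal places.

0.991

R1: low=0.30, ¬steady=1−0.08=0.92; OR[a + b − a·b] → w = 0.9440
R2: ¬steady=1−0.08=0.92, high=0.71; AND[a·b] → w = 0.6532
R3: ¬low=1−0.30=0.70 → w = 0.7000
R4: steady=0.08, low=0.30; OR[a + b − a·b] → w = 0.3560
R5: low=0.30, ¬secure=1−0.43=0.57; AND[a·b] → w = 0.1710
Rules with consequent 'large': {R1, R3, R4, R5} → strengths 0.9440, 0.7000, 0.3560, 0.1710
Aggregate via t-conorm [a + b − a·b]: 0.9910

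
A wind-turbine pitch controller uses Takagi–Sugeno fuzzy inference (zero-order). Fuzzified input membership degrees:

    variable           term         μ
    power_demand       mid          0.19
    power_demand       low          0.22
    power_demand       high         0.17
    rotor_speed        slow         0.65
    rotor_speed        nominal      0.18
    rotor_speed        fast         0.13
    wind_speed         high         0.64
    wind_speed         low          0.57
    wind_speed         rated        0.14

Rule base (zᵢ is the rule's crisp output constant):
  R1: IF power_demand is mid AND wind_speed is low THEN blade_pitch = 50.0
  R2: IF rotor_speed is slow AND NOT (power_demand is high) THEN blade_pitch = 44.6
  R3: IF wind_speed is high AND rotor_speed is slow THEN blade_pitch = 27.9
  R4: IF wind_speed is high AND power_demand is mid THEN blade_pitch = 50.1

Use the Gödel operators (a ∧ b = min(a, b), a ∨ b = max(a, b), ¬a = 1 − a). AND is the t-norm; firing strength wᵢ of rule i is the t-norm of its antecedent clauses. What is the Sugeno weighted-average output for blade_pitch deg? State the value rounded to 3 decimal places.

R1 (z=50.0): mid=0.19, low=0.57; AND[min(a, b)] → w = 0.19
R2 (z=44.6): slow=0.65, ¬high=1−0.17=0.83; AND[min(a, b)] → w = 0.65
R3 (z=27.9): high=0.64, slow=0.65; AND[min(a, b)] → w = 0.64
R4 (z=50.1): high=0.64, mid=0.19; AND[min(a, b)] → w = 0.19
Weighted average = (0.19·50.0 + 0.65·44.6 + 0.64·27.9 + 0.19·50.1) / (0.19 + 0.65 + 0.64 + 0.19)
  = 65.8650 / 1.6700 = 39.440

39.440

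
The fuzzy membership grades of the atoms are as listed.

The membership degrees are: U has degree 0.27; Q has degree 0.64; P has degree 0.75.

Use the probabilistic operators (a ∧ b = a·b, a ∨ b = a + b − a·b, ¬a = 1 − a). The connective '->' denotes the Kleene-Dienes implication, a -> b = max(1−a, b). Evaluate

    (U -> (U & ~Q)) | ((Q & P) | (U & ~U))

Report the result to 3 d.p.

~Q = 1 − 0.6400 = 0.3600
U & ~Q = a·b on (0.2700, 0.3600) = 0.0972
U -> (U & ~Q)  [Kleene-Dienes: max(1−a, b)] with a=0.2700, b=0.0972 → 0.7300
Q & P = a·b on (0.6400, 0.7500) = 0.4800
~U = 1 − 0.2700 = 0.7300
U & ~U = a·b on (0.2700, 0.7300) = 0.1971
(Q & P) | (U & ~U) = a + b − a·b on (0.4800, 0.1971) = 0.5825
(U -> (U & ~Q)) | ((Q & P) | (U & ~U)) = a + b − a·b on (0.7300, 0.5825) = 0.8873

0.887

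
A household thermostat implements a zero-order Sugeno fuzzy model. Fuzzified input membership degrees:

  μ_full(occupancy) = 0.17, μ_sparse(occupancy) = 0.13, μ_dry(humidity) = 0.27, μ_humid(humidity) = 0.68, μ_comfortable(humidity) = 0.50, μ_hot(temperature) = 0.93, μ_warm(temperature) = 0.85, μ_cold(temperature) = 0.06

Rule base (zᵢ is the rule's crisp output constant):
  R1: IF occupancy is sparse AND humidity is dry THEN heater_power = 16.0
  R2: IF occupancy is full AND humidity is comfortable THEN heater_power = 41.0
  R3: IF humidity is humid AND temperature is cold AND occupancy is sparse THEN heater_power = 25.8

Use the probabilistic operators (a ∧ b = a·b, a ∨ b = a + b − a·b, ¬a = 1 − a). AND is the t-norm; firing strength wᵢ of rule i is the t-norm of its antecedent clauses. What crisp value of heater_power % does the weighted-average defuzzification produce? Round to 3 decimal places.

R1 (z=16.0): sparse=0.13, dry=0.27; AND[a·b] → w = 0.0351
R2 (z=41.0): full=0.17, comfortable=0.50; AND[a·b] → w = 0.0850
R3 (z=25.8): humid=0.68, cold=0.06, sparse=0.13; AND[a·b] → w = 0.0053
Weighted average = (0.0351·16.0 + 0.0850·41.0 + 0.0053·25.8) / (0.0351 + 0.0850 + 0.0053)
  = 4.1834 / 0.1254 = 33.360

33.360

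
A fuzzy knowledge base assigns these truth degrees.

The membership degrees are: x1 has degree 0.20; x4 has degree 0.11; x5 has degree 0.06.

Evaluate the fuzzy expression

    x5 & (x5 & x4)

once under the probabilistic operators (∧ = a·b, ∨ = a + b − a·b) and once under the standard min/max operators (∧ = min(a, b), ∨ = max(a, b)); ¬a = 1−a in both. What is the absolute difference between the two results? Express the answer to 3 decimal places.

0.060

Under probabilistic:
  x5 & x4 = a·b on (0.0600, 0.1100) = 0.0066
  x5 & (x5 & x4) = a·b on (0.0600, 0.0066) = 0.0004
  → value = 0.0004
Under standard min/max:
  x5 & x4 = min(a, b) on (0.06, 0.11) = 0.06
  x5 & (x5 & x4) = min(a, b) on (0.06, 0.06) = 0.06
  → value = 0.0600
|0.0004 − 0.0600| = 0.060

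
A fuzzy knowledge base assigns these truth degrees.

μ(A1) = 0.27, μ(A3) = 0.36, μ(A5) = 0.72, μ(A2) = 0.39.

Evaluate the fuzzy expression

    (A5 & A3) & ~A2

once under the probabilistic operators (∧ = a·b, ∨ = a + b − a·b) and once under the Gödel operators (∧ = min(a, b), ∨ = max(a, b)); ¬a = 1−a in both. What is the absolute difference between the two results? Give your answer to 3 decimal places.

0.202

Under probabilistic:
  A5 & A3 = a·b on (0.7200, 0.3600) = 0.2592
  ~A2 = 1 − 0.3900 = 0.6100
  (A5 & A3) & ~A2 = a·b on (0.2592, 0.6100) = 0.1581
  → value = 0.1581
Under Gödel:
  A5 & A3 = min(a, b) on (0.72, 0.36) = 0.36
  ~A2 = 1 − 0.39 = 0.61
  (A5 & A3) & ~A2 = min(a, b) on (0.36, 0.61) = 0.36
  → value = 0.3600
|0.1581 − 0.3600| = 0.202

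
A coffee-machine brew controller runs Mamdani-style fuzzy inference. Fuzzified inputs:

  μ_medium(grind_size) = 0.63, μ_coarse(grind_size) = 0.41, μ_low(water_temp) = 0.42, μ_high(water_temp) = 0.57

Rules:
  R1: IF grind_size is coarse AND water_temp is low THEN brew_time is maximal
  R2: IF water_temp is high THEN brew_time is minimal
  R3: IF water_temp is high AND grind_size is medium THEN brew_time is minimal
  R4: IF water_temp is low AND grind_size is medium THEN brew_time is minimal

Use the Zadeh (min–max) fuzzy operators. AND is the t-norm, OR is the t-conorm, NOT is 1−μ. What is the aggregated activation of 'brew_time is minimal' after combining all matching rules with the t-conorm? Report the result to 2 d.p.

R1: coarse=0.41, low=0.42; AND[min(a, b)] → w = 0.41
R2: high=0.57 → w = 0.57
R3: high=0.57, medium=0.63; AND[min(a, b)] → w = 0.57
R4: low=0.42, medium=0.63; AND[min(a, b)] → w = 0.42
Rules with consequent 'minimal': {R2, R3, R4} → strengths 0.57, 0.57, 0.42
Aggregate via t-conorm [max(a, b)]: 0.57

0.57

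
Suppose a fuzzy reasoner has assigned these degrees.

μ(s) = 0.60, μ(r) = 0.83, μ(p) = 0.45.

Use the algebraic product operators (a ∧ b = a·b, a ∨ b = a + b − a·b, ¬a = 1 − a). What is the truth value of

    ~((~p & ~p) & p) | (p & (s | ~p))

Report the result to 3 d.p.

0.914

~p = 1 − 0.4500 = 0.5500
~p = 1 − 0.4500 = 0.5500
~p & ~p = a·b on (0.5500, 0.5500) = 0.3025
(~p & ~p) & p = a·b on (0.3025, 0.4500) = 0.1361
~((~p & ~p) & p) = 1 − 0.1361 = 0.8639
~p = 1 − 0.4500 = 0.5500
s | ~p = a + b − a·b on (0.6000, 0.5500) = 0.8200
p & (s | ~p) = a·b on (0.4500, 0.8200) = 0.3690
~((~p & ~p) & p) | (p & (s | ~p)) = a + b − a·b on (0.8639, 0.3690) = 0.9141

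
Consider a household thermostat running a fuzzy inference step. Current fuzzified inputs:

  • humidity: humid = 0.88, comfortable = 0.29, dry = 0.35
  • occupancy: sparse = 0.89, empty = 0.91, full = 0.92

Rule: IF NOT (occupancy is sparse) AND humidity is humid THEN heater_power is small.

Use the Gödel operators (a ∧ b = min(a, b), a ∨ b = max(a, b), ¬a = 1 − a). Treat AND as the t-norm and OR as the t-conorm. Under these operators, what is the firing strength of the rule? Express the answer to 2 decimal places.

0.11

firing strength: ¬sparse=1−0.89=0.11, humid=0.88; AND[min(a, b)] → w = 0.11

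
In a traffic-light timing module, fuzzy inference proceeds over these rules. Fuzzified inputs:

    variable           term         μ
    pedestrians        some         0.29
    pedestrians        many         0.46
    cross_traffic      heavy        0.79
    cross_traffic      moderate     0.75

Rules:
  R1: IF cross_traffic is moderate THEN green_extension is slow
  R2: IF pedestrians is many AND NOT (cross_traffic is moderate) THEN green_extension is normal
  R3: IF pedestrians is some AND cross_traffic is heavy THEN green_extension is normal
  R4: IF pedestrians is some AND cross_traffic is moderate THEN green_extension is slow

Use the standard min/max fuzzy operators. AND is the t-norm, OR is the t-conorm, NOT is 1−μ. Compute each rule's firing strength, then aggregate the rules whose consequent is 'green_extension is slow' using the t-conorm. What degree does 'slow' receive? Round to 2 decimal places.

0.75

R1: moderate=0.75 → w = 0.75
R2: many=0.46, ¬moderate=1−0.75=0.25; AND[min(a, b)] → w = 0.25
R3: some=0.29, heavy=0.79; AND[min(a, b)] → w = 0.29
R4: some=0.29, moderate=0.75; AND[min(a, b)] → w = 0.29
Rules with consequent 'slow': {R1, R4} → strengths 0.75, 0.29
Aggregate via t-conorm [max(a, b)]: 0.75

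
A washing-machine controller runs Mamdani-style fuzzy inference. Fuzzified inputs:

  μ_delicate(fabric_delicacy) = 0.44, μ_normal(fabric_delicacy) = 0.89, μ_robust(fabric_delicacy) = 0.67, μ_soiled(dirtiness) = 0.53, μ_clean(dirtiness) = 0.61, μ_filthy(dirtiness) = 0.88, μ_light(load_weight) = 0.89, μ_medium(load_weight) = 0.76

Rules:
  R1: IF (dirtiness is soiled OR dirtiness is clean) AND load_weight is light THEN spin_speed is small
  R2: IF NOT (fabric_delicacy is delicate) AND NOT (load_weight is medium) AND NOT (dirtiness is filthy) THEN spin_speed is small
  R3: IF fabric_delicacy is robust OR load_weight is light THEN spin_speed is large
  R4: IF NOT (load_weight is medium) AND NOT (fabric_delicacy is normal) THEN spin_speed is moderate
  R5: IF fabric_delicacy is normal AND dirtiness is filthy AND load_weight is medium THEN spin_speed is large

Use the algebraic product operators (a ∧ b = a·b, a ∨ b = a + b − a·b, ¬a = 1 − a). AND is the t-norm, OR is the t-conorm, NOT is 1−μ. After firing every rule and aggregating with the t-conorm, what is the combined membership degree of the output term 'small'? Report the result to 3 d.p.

R1: (soiled=0.53 OR clean=0.61) = 0.8167; AND[a·b] with light=0.89 → w = 0.7269
R2: ¬delicate=1−0.44=0.56, ¬medium=1−0.76=0.24, ¬filthy=1−0.88=0.12; AND[a·b] → w = 0.0161
R3: robust=0.67, light=0.89; OR[a + b − a·b] → w = 0.9637
R4: ¬medium=1−0.76=0.24, ¬normal=1−0.89=0.11; AND[a·b] → w = 0.0264
R5: normal=0.89, filthy=0.88, medium=0.76; AND[a·b] → w = 0.5952
Rules with consequent 'small': {R1, R2} → strengths 0.7269, 0.0161
Aggregate via t-conorm [a + b − a·b]: 0.7313

0.731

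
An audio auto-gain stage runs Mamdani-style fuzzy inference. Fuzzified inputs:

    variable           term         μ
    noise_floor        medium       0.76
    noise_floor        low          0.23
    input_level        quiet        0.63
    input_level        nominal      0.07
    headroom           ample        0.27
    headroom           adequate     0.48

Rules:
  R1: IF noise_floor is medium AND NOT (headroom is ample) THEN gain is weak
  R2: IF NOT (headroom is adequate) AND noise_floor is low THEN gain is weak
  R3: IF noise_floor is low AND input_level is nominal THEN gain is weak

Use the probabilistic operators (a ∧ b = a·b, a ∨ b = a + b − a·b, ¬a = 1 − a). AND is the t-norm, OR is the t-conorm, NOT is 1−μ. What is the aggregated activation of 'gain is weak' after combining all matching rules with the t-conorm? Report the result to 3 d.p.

0.614

R1: medium=0.76, ¬ample=1−0.27=0.73; AND[a·b] → w = 0.5548
R2: ¬adequate=1−0.48=0.52, low=0.23; AND[a·b] → w = 0.1196
R3: low=0.23, nominal=0.07; AND[a·b] → w = 0.0161
Rules with consequent 'weak': {R1, R2, R3} → strengths 0.5548, 0.1196, 0.0161
Aggregate via t-conorm [a + b − a·b]: 0.6144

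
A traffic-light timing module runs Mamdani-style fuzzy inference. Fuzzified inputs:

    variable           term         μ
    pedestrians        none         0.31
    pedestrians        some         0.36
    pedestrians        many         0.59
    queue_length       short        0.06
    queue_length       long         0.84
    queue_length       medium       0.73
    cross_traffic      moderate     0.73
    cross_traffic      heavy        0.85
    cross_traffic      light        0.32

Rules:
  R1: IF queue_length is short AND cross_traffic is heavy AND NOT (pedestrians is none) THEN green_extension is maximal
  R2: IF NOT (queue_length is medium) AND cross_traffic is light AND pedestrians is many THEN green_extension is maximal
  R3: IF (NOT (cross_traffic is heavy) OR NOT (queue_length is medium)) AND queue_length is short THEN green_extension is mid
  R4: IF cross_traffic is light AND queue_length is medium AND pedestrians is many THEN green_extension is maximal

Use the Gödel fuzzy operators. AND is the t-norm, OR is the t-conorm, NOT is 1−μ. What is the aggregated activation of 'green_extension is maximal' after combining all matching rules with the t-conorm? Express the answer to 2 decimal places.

R1: short=0.06, heavy=0.85, ¬none=1−0.31=0.69; AND[min(a, b)] → w = 0.06
R2: ¬medium=1−0.73=0.27, light=0.32, many=0.59; AND[min(a, b)] → w = 0.27
R3: (¬heavy=1−0.85=0.15 OR ¬medium=1−0.73=0.27) = 0.27; AND[min(a, b)] with short=0.06 → w = 0.06
R4: light=0.32, medium=0.73, many=0.59; AND[min(a, b)] → w = 0.32
Rules with consequent 'maximal': {R1, R2, R4} → strengths 0.06, 0.27, 0.32
Aggregate via t-conorm [max(a, b)]: 0.32

0.32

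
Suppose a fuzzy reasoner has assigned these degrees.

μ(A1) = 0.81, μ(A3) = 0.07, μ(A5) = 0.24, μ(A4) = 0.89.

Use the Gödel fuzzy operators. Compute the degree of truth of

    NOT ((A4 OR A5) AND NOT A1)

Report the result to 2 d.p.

A4 OR A5 = max(a, b) on (0.89, 0.24) = 0.89
NOT A1 = 1 − 0.81 = 0.19
(A4 OR A5) AND NOT A1 = min(a, b) on (0.89, 0.19) = 0.19
NOT ((A4 OR A5) AND NOT A1) = 1 − 0.19 = 0.81

0.81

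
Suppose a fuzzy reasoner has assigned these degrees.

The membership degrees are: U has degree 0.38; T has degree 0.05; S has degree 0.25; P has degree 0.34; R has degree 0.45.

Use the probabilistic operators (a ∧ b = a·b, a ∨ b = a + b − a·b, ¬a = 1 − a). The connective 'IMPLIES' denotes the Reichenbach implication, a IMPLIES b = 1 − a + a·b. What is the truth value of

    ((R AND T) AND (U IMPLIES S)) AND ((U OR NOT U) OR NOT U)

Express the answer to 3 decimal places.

0.015

R AND T = a·b on (0.4500, 0.0500) = 0.0225
U IMPLIES S  [Reichenbach: 1 − a + a·b] with a=0.3800, b=0.2500 → 0.7150
(R AND T) AND (U IMPLIES S) = a·b on (0.0225, 0.7150) = 0.0161
NOT U = 1 − 0.3800 = 0.6200
U OR NOT U = a + b − a·b on (0.3800, 0.6200) = 0.7644
NOT U = 1 − 0.3800 = 0.6200
(U OR NOT U) OR NOT U = a + b − a·b on (0.7644, 0.6200) = 0.9105
((R AND T) AND (U IMPLIES S)) AND ((U OR NOT U) OR NOT U) = a·b on (0.0161, 0.9105) = 0.0146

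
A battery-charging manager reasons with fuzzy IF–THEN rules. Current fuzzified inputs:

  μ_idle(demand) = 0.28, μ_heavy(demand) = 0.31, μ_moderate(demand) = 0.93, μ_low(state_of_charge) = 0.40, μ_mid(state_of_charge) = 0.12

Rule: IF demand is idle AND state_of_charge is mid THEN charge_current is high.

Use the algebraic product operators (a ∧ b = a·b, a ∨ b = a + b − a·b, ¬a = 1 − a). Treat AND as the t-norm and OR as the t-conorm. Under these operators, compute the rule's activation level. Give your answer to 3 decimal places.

0.034

firing strength: idle=0.28, mid=0.12; AND[a·b] → w = 0.0336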